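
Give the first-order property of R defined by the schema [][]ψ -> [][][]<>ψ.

forall x forall z (x R^3 z -> exists w (x R^2 w & zRw))

This is a Sahlqvist (Geach-type) schema ◇^0□^2ψ → □^3◇^1ψ.
Minimal-valuation argument: fix x; take any y with xR^0y and any z with xR^3z. Set V(ψ) to the set of worlds R-reachable from y in exactly 2 steps. Then □^2ψ holds at y, so the antecedent holds at x; validity forces ◇^1ψ at z, giving a w with zR^1w and yR^2w.
First-order correspondent: forall x forall z (x R^3 z -> exists w (x R^2 w & zRw)).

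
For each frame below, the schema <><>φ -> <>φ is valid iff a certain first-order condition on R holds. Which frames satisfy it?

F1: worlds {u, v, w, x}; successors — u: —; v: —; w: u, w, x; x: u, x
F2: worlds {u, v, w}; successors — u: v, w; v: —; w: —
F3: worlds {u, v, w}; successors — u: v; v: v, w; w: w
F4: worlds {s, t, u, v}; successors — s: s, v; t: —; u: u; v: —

The schema corresponds to transitivity: forall x forall y forall z (Rxy & Ryz -> Rxz).
F1: holds.
F2: holds.
F3: fails — Ruv and Rvw but not Ruw.
F4: holds.

F1, F2, F4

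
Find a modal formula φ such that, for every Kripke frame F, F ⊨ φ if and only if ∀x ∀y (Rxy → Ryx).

A defining formula is p → □◇p (the B axiom).
Suppose p→□◇p is valid. Take Rxy and set V(p)={x}. Then p at x, so □◇p at x, so ◇p at y, so some z with Ryz has p; z=x, i.e. Ryx.

p → □◇p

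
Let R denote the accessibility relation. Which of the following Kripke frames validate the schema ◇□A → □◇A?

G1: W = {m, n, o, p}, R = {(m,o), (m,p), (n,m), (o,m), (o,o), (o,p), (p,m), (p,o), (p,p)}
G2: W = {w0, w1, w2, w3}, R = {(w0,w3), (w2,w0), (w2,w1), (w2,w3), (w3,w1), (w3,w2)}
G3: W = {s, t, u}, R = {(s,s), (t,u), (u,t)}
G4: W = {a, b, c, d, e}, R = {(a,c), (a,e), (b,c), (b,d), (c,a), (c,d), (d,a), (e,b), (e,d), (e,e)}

This is the axiom for convergence; its first-order frame correspondent is ∀x ∀y ∀z (Rxy ∧ Rxz → ∃w (Ryw ∧ Rzw)).
G1: holds.
G2: fails — Rw2w1 and Rw2w1 but w1 and w1 have no common successor.
G3: holds.
G4: fails — Rcd and Rca but d and a have no common successor.

G1, G3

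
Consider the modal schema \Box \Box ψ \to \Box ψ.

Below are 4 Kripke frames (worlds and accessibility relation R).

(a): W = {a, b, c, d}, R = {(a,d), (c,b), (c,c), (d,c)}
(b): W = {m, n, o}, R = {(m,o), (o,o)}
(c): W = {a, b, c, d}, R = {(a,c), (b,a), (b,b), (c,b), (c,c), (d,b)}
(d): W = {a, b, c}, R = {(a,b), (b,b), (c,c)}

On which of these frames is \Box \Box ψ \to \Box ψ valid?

(b), (c), (d)

This is the axiom for density; its first-order frame correspondent is \forall x \forall y (Rxy \to \exists z (Rxz \wedge Rzy)).
(a): fails — Rad but no z with Raz and Rzd.
(b): condition met.
(c): condition met.
(d): condition met.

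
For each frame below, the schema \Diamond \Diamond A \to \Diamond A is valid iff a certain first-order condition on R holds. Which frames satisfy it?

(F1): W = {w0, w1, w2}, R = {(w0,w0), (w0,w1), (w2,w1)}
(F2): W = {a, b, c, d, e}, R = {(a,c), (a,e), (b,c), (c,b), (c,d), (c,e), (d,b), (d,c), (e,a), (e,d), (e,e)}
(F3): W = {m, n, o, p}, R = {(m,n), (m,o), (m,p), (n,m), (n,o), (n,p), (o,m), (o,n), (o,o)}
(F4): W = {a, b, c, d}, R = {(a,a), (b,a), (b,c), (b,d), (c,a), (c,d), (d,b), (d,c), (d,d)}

The schema corresponds to transitivity: \forall x \forall y \forall z (Rxy \wedge Ryz \to Rxz).
(F1): ✓.
(F2): fails — Rbc and Rcd but not Rbd.
(F3): fails — Rom and Rmp but not Rop.
(F4): fails — Rcd and Rdc but not Rcc.

(F1)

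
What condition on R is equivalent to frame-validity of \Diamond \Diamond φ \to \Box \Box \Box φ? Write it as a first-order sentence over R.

This is a Sahlqvist (Geach-type) schema ◇^2□^0φ → □^3◇^0φ.
Minimal-valuation argument: fix x; take any y with xR^2y and any z with xR^3z. Set V(φ) to the set of worlds R-reachable from y in exactly 0 steps. Then □^0φ holds at y, so the antecedent holds at x; validity forces ◇^0φ at z, giving a w with zR^0w and yR^0w.
First-order correspondent: \forall x \forall y \forall z ((x R^2 y \wedge x R^3 z) \to \exists w (y = w \wedge z = w)).

\forall x \forall y \forall z ((x R^2 y \wedge x R^3 z) \to \exists w (y = w \wedge z = w))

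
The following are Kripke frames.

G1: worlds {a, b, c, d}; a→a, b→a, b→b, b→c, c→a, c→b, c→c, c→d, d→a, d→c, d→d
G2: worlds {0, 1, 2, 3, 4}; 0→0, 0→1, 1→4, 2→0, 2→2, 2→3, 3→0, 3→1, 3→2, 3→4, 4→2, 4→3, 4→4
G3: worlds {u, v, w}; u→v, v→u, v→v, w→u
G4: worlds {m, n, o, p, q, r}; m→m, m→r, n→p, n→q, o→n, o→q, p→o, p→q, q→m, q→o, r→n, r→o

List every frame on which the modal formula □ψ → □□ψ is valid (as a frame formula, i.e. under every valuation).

none

Frame correspondent (Sahlqvist): ∀x ∀y ∀z (Rxy ∧ Ryz → Rxz) — i.e. transitivity.
G1: fails — Rbc and Rcd but not Rbd.
G2: fails — R34 and R43 but not R33.
G3: fails — Ruv and Rvu but not Ruu.
G4: fails — Ron and Rnp but not Rop.
Valid on no frame.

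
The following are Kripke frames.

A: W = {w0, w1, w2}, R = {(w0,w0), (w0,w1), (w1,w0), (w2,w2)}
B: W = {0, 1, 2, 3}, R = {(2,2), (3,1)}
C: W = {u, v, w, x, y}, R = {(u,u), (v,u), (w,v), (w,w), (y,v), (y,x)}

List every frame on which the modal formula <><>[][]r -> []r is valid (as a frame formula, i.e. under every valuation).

A, B

This is the axiom for a generalized confluence (Geach) condition; its first-order frame correspondent is forall x forall y forall z ((x R^2 y & xRz) -> exists w (y R^2 w & z = w)).
A: holds.
B: holds.
C: fails — wR²u, wRv but no t with uR²t and v=t.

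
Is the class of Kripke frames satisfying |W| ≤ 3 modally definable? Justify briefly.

No

Modal frame validity is preserved under disjoint unions.
Any modal formula valid on each of 4 disjoint one-world frames is valid on their disjoint union (validity is preserved under disjoint unions). Each one-world frame has |W|=1≤3, but the union has |W|=4.
Hence having at most 3 worlds is not modally definable.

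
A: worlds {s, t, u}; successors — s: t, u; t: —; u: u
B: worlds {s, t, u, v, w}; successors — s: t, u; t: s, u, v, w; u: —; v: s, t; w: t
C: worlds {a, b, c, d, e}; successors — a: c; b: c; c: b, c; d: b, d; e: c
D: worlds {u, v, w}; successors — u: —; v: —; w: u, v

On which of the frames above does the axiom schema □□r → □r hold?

C

This is the axiom for density; its first-order frame correspondent is ∀x ∀y (Rxy → ∃z (Rxz ∧ Rzy)).
A: fails — Rst but no z with Rsz and Rzt.
B: fails — Rwt but no z with Rwz and Rzt.
C: condition met.
D: fails — Rwu but no z with Rwz and Rzu.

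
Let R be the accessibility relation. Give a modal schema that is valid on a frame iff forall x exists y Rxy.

□q → ◇q

The condition is seriality. The D schema □q → ◇q defines it.
Suppose □q→◇q is valid. At any x set V(q)=W. Then □q at x, so ◇q at x, so x has a successor.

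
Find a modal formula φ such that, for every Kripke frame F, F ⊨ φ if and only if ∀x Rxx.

A defining formula is □ψ → ψ (the T axiom).
Suppose □ψ→ψ is valid. At any x set V(ψ)={w : Rxw}. Then □ψ holds at x, so ψ holds at x, i.e. Rxx.

□ψ → ψ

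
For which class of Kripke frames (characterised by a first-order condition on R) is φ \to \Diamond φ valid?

Reflexivity

Equivalently (dual form): □φ → φ.
Suppose □φ→φ is valid. At any x set V(φ)={w : Rxw}. Then □φ holds at x, so φ holds at x, i.e. Rxx.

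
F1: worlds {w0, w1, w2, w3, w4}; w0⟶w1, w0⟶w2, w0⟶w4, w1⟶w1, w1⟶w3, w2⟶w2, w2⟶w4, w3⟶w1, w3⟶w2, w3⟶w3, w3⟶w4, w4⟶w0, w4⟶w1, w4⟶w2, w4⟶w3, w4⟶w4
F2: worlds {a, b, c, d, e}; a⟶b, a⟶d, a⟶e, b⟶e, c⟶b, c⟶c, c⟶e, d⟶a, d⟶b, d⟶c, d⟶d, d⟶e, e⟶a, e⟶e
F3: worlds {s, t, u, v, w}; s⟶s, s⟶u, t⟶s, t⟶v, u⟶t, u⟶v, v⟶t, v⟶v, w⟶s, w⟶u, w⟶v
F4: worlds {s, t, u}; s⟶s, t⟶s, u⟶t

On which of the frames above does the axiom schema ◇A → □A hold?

The schema corresponds to partial functionality: ∀x ∀y ∀z (Rxy ∧ Rxz → y = z).
F1: fails — w0 sees both w1 and w2.
F2: fails — a sees both b and d.
F3: fails — s sees both s and u.
F4: satisfies the condition.
Valid on: F4.

F4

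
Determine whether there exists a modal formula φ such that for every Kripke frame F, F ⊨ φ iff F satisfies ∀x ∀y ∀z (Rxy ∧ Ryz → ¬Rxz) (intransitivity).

Any modally definable frame class is closed under surjective bounded morphisms.
The 7-cycle (worlds a,b,c,d,e,f,g with a→b→c→d→e→f→g→a) is intransitive. Mapping every world to a single reflexive point • is a surjective bounded morphism; the reflexive point is not intransitive (R••∧R•• but R••).
So the class is not modally definable.

Not definable by any modal formula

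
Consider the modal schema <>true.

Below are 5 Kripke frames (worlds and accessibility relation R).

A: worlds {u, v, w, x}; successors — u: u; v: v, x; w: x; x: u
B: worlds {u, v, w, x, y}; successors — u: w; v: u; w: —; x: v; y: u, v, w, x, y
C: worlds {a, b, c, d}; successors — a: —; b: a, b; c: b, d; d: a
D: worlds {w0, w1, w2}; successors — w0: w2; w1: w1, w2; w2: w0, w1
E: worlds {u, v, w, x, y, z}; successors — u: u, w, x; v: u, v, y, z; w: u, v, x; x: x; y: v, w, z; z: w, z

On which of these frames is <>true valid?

A, D, E

This is the axiom for seriality; its first-order frame correspondent is forall x exists y Rxy.
A: ✓.
B: fails — world w has no successor.
C: fails — world a has no successor.
D: ✓.
E: ✓.
Valid on: A, D, E.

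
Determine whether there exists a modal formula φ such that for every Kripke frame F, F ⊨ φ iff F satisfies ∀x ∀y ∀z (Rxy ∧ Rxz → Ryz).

Yes: it is the Euclidean property, defined by the 5 schema ◇r → □◇r.
Suppose ◇r→□◇r is valid. Take Rxy, Rxz and set V(r)={y}. Then ◇r at x, so □◇r at x, so ◇r at z, so some w with Rzw has r; w=y, i.e. Rzy. By symmetry of the argument, Ryz.

Definable; ◇r → □◇r defines it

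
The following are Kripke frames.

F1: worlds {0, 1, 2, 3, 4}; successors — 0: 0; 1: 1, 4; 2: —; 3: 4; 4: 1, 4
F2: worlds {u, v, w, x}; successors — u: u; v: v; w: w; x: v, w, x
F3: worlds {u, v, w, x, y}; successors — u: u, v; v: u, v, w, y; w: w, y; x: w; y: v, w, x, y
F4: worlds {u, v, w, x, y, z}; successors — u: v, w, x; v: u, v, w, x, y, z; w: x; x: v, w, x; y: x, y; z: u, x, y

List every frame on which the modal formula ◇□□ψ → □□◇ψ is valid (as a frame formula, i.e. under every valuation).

Frame correspondent (Sahlqvist): ∀x ∀y ∀z ((xRy ∧ xR²z) → ∃w (yR²w ∧ zRw)) — i.e. a generalized confluence (Geach) condition.
F1: satisfies the condition.
F2: fails — xRv, xR²w but no t with vR²t and wRt.
F3: fails — yRx, yR²u but no t with xR²t and uRt.
F4: satisfies the condition.
Valid on: F1, F4.

F1, F4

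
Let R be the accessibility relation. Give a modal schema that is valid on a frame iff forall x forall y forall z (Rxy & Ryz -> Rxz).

□r → □□r

The condition is transitivity. The 4 schema □r → □□r defines it.
Suppose □r→□□r is valid. Take Rxy, Ryz and set V(r)={w : Rxw}. Then □r at x, so □□r at x, so □r at y, so r at z, i.e. Rxz.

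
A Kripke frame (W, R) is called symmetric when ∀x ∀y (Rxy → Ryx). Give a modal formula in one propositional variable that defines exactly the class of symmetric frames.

This is symmetry; the standard corresponding axiom is B: s → □◇s.
Suppose s→□◇s is valid. Take Rxy and set V(s)={x}. Then s at x, so □◇s at x, so ◇s at y, so some z with Ryz has s; z=x, i.e. Ryx.

s → □◇s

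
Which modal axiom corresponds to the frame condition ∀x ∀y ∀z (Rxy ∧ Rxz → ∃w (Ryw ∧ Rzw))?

The condition is convergence. The .2 schema ◇□ψ → □◇ψ defines it.
Suppose ◇□ψ→□◇ψ is valid. Take Rxy, Rxz and set V(ψ)={w : Ryw}. Then □ψ at y so ◇□ψ at x, so □◇ψ at x, so ◇ψ at z, giving w with Rzw and Ryw.

◇□ψ → □◇ψ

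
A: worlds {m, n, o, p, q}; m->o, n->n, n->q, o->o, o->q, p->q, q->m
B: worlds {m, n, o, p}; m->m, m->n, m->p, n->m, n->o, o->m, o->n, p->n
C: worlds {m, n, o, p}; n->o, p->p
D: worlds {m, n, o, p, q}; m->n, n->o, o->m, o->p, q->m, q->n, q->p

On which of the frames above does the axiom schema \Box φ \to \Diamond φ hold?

Frame correspondent (Sahlqvist): \forall x \exists y Rxy — i.e. seriality.
A: holds.
B: holds.
C: fails — world m has no successor.
D: fails — world p has no successor.
Valid on: A, B.

A, B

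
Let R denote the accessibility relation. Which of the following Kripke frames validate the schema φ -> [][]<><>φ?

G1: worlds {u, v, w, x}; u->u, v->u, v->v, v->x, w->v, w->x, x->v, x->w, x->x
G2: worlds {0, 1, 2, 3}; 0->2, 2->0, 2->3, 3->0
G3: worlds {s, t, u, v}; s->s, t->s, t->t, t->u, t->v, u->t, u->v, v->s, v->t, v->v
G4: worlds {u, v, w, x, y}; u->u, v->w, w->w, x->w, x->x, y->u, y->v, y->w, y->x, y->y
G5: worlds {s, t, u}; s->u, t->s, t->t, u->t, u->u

G5

Frame correspondent (Sahlqvist): forall x forall z (x R^2 z -> exists w (x = w & z R^2 w)) — i.e. a generalized confluence (Geach) condition.
G1: fails — vR²u but no t with v=t and uR²t.
G2: fails — 0R²3 but no w with 0=w and 3R²w.
G3: fails — tR²s but no w with t=w and sR²w.
G4: fails — vR²w but no t with v=t and wR²t.
G5: satisfies the condition.
Valid on: G5.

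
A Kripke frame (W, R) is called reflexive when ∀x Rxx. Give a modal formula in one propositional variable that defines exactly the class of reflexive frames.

□r → r

The condition is reflexivity. The T schema □r → r defines it.
Suppose □r→r is valid. At any x set V(r)={w : Rxw}. Then □r holds at x, so r holds at x, i.e. Rxx.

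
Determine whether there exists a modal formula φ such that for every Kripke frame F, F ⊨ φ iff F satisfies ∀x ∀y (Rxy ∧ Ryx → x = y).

Not definable by any modal formula

Any modally definable frame class is closed under surjective bounded morphisms.
The 8-cycle (worlds w0,w1,w2,w3,w4,w5,w6,w7 with w0→w1→w2→w3→w4→w5→w6→w7→w0) is antisymmetric. Sending even-indexed worlds to • and odd-indexed worlds to ∘ is a surjective bounded morphism onto the two-world frame with •↔∘, which is not antisymmetric.
So the class is not modally definable.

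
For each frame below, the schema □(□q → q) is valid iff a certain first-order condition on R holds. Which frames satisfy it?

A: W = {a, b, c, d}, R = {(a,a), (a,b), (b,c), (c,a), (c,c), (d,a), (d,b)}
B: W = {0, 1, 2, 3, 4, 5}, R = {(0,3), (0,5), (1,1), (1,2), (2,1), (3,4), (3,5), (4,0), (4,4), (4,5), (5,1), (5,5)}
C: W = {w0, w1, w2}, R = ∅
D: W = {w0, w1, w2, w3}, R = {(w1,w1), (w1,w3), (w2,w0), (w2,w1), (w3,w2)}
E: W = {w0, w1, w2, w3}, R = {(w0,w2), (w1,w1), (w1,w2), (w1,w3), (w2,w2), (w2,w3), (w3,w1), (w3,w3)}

The schema corresponds to shift-reflexivity: ∀x ∀y (Rxy → Ryy).
A: fails — Rab but not Rbb.
B: fails — R12 but not R22.
C: satisfies the condition.
D: fails — Rw3w2 but not Rw2w2.
E: satisfies the condition.

C, E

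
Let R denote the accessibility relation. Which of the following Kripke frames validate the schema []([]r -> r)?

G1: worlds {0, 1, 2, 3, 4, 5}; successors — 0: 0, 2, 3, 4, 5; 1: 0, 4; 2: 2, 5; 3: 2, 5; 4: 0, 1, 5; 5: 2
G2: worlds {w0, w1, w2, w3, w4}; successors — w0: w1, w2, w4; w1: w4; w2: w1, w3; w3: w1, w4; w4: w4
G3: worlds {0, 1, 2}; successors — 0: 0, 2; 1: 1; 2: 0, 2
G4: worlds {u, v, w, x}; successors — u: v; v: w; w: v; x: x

G3

This is the axiom for shift-reflexivity; its first-order frame correspondent is forall x forall y (Rxy -> Ryy).
G1: fails — R25 but not R55.
G2: fails — Rw3w1 but not Rw1w1.
G3: holds.
G4: fails — Ruv but not Rvv.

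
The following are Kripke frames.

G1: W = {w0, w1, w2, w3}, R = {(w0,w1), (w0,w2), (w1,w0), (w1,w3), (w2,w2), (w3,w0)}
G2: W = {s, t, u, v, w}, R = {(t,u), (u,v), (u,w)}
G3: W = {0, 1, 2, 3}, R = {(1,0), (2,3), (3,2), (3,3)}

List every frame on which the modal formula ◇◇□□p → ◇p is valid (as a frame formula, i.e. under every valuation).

G3

Frame correspondent (Sahlqvist): ∀x ∀y (xR²y → ∃w (yR²w ∧ xRw)) — i.e. a generalized confluence (Geach) condition.
G1: fails — w1R²w2 but no w with w2R²w and w1Rw.
G2: fails — tR²v but no w* with vR²w* and tRw*.
G3: holds.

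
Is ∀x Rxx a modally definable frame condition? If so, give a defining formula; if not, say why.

Yes: it is reflexivity, defined by the T schema □q → q.

Definable; □q → q defines it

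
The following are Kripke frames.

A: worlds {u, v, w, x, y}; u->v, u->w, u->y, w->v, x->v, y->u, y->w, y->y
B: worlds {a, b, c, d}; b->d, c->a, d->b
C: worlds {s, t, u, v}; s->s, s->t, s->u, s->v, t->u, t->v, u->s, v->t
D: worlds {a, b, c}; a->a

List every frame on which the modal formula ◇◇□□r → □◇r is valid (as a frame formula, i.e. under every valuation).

B, D

Frame correspondent (Sahlqvist): ∀x ∀y ∀z ((xR²y ∧ xRz) → ∃w (yR²w ∧ zRw)) — i.e. a generalized confluence (Geach) condition.
A: fails — uR²u, uRv but no t with uR²t and vRt.
B: satisfies the condition.
C: fails — sR²t, sRt but no w with tR²w and tRw.
D: satisfies the condition.
Valid on: B, D.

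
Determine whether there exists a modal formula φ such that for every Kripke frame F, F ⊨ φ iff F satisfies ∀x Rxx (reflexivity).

Definable; □r → r defines it

Yes: it is reflexivity, defined by the T schema □r → r.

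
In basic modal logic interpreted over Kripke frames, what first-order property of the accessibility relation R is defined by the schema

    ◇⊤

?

This is a form of the D axiom.
It corresponds to seriality: ∀x ∃y Rxy.

seriality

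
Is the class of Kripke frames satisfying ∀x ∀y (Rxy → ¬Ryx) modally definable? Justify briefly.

Any modally definable frame class is closed under surjective bounded morphisms.
The 5-cycle (worlds w0,w1,w2,w3,w4 with w0→w1→w2→w3→w4→w0) is asymmetric. Mapping every world to a single reflexive point • is a surjective bounded morphism, and the reflexive point is not asymmetric (R•• but asymmetry requires ¬R••).
Hence asymmetry is not modally definable.

No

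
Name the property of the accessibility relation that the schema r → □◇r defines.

symmetry: ∀x ∀y (Rxy → Ryx)

Suppose r→□◇r is valid. Take Rxy and set V(r)={x}. Then r at x, so □◇r at x, so ◇r at y, so some z with Ryz has r; z=x, i.e. Ryx.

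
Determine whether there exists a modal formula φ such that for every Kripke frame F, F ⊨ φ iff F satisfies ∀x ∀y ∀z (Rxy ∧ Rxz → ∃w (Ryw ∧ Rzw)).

Yes: it is convergence, defined by the .2 schema ◇□q → □◇q.
Suppose ◇□q→□◇q is valid. Take Rxy, Rxz and set V(q)={w : Ryw}. Then □q at y so ◇□q at x, so □◇q at x, so ◇q at z, giving w with Rzw and Ryw.

Yes — defined by ◇□q → □◇q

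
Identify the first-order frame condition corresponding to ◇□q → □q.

The Euclidean property

This is frame-equivalent to ◇q → □◇q (substitute ¬q for q and contrapose).
Suppose ◇q→□◇q is valid. Take Rxy, Rxz and set V(q)={y}. Then ◇q at x, so □◇q at x, so ◇q at z, so some w with Rzw has q; w=y, i.e. Rzy. By symmetry of the argument, Ryz.
The converse is a direct semantic check.
Frame condition: ∀x ∀y ∀z (Rxy ∧ Rxz → Ryz).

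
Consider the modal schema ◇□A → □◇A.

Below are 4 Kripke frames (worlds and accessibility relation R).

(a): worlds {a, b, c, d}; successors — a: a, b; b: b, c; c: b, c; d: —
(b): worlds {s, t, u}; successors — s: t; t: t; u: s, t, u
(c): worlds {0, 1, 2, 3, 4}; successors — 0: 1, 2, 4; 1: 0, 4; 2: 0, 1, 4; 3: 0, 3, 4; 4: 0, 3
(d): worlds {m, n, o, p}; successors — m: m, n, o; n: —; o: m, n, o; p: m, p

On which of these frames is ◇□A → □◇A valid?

The schema corresponds to convergence: ∀x ∀y ∀z (Rxy ∧ Rxz → ∃w (Ryw ∧ Rzw)).
(a): condition met.
(b): condition met.
(c): fails — R10 and R14 but 0 and 4 have no common successor.
(d): fails — Rmo and Rmn but o and n have no common successor.

(a), (b)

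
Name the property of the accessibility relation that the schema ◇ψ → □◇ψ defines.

Suppose ◇ψ→□◇ψ is valid. Take Rxy, Rxz and set V(ψ)={y}. Then ◇ψ at x, so □◇ψ at x, so ◇ψ at z, so some w with Rzw has ψ; w=y, i.e. Rzy. By symmetry of the argument, Ryz.
The converse is a direct semantic check.
Frame condition: ∀x ∀y ∀z (Rxy ∧ Rxz → Ryz).

the Euclidean property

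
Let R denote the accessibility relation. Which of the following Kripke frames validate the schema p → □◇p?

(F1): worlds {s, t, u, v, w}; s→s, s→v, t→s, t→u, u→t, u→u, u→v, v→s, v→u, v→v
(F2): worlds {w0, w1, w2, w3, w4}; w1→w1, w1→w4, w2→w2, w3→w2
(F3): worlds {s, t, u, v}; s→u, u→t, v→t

Frame correspondent (Sahlqvist): ∀x ∀y (Rxy → Ryx) — i.e. symmetry.
(F1): fails — Rts but not Rst.
(F2): fails — Rw3w2 but not Rw2w3.
(F3): fails — Rsu but not Rus.

none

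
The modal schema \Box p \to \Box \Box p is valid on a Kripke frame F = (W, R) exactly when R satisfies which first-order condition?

transitivity

This schema is the 4 axiom.
Its frame correspondent is transitivity — \forall x \forall y \forall z (Rxy \wedge Ryz \to Rxz).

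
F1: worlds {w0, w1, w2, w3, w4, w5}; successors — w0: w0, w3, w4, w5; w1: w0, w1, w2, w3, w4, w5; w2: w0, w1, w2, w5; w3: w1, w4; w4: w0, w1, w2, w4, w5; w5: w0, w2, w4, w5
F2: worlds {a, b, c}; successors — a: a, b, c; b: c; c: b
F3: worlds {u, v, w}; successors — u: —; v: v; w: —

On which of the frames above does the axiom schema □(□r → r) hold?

The schema corresponds to shift-reflexivity: ∀x ∀y (Rxy → Ryy).
F1: fails — Rw1w3 but not Rw3w3.
F2: fails — Rbc but not Rcc.
F3: satisfies the condition.

F3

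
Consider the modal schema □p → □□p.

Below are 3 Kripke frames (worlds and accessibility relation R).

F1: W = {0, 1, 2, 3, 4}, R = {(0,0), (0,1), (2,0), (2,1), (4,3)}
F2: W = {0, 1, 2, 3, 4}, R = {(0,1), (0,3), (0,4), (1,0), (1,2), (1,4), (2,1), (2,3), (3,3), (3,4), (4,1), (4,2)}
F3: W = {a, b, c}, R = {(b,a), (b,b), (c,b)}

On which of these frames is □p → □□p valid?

F1

The schema corresponds to transitivity: ∀x ∀y ∀z (Rxy ∧ Ryz → Rxz).
F1: ✓.
F2: fails — R10 and R01 but not R11.
F3: fails — Rcb and Rba but not Rca.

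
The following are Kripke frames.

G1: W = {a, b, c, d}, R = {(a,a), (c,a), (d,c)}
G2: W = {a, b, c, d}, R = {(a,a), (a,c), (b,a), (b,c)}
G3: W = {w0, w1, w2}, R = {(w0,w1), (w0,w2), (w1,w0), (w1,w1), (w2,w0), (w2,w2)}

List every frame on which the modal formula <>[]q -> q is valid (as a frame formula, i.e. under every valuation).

G3

This is the axiom for symmetry; its first-order frame correspondent is forall x forall y (Rxy -> Ryx).
G1: fails — Rca but not Rac.
G2: fails — Rac but not Rca.
G3: satisfies the condition.
Valid on: G3.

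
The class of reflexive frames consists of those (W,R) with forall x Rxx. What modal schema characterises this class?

□q → q

This is reflexivity; the standard corresponding axiom is T: □q → q.
Suppose □q→q is valid. At any x set V(q)={w : Rxw}. Then □q holds at x, so q holds at x, i.e. Rxx.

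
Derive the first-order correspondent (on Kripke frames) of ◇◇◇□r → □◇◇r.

This is a Sahlqvist (Geach-type) schema ◇^3□^1r → □^1◇^2r.
First-order correspondent: ∀x ∀y ∀z ((xR³y ∧ xRz) → ∃w (yRw ∧ zR²w)).

∀x ∀y ∀z ((xR³y ∧ xRz) → ∃w (yRw ∧ zR²w))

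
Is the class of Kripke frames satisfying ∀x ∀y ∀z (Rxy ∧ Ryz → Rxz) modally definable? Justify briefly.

This is a Sahlqvist condition; the 4 axiom □q → □□q defines it.
Suppose □q→□□q is valid. Take Rxy, Ryz and set V(q)={w : Rxw}. Then □q at x, so □□q at x, so □q at y, so q at z, i.e. Rxz.

Definable; □q → □□q defines it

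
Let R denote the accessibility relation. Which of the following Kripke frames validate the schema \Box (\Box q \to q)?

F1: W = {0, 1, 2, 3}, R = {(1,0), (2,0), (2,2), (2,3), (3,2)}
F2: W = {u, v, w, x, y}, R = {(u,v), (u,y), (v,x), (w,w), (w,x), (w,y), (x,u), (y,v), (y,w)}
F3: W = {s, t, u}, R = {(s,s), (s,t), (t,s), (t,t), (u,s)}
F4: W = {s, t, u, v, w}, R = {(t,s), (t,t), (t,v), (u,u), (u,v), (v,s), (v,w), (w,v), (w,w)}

This is the axiom for shift-reflexivity; its first-order frame correspondent is \forall x \forall y (Rxy \to Ryy).
F1: fails — R10 but not R00.
F2: fails — Ruv but not Rvv.
F3: ✓.
F4: fails — Ruv but not Rvv.

F3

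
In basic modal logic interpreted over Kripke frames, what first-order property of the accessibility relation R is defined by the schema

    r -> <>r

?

This schema is equivalent to the T axiom □r → r.
It corresponds to reflexivity: forall x Rxx.

reflexivity: forall x Rxx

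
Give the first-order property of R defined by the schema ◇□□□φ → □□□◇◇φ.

This is a Sahlqvist (Geach-type) schema ◇^1□^3φ → □^3◇^2φ.
Minimal-valuation argument: fix x; take any y with xR^1y and any z with xR^3z. Set V(φ) to the set of worlds R-reachable from y in exactly 3 steps. Then □^3φ holds at y, so the antecedent holds at x; validity forces ◇^2φ at z, giving a w with zR^2w and yR^3w.
First-order correspondent: ∀x ∀y ∀z ((xRy ∧ xR³z) → ∃w (yR³w ∧ zR²w)).

∀x ∀y ∀z ((xRy ∧ xR³z) → ∃w (yR³w ∧ zR²w))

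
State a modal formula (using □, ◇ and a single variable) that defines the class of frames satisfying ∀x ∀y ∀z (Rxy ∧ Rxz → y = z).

The condition is partial functionality. The CD schema ◇q → □q defines it.

◇q → □q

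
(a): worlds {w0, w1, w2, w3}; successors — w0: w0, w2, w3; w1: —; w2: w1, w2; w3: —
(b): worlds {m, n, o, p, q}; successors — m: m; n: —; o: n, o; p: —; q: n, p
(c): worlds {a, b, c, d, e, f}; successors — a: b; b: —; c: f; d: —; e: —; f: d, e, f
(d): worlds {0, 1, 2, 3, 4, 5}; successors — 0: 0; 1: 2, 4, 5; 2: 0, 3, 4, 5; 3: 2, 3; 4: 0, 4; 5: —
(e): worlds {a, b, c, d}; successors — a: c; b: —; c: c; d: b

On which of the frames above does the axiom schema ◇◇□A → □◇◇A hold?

(e)

Frame correspondent (Sahlqvist): ∀x ∀y ∀z ((xR²y ∧ xRz) → ∃w (yRw ∧ zR²w)) — i.e. a generalized confluence (Geach) condition.
(a): fails — w0R²w0, w0Rw3 but no w with w0Rw and w3R²w.
(b): fails — oR²n, oRn but no w with nRw and nR²w.
(c): fails — cR²d, cRf but no w with dRw and fR²w.
(d): fails — 1R²0, 1R5 but no w with 0Rw and 5R²w.
(e): holds.
Valid on: (e).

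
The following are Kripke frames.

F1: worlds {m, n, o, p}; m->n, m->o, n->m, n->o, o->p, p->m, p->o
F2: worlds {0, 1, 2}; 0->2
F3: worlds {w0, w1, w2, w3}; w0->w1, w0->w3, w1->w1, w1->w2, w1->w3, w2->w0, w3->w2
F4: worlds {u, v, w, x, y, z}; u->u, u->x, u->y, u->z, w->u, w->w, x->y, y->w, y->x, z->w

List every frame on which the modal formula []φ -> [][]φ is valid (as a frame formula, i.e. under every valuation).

F2

The schema corresponds to transitivity: forall x forall y forall z (Rxy & Ryz -> Rxz).
F1: fails — Rop and Rpm but not Rom.
F2: satisfies the condition.
F3: fails — Rw1w2 and Rw2w0 but not Rw1w0.
F4: fails — Ruz and Rzw but not Ruw.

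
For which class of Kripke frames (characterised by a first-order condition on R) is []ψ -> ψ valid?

Suppose □ψ→ψ is valid. At any x set V(ψ)={w : Rxw}. Then □ψ holds at x, so ψ holds at x, i.e. Rxx.

reflexivity: forall x Rxx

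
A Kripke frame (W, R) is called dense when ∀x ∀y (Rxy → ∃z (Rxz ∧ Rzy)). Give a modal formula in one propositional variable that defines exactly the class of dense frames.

A defining formula is □□q → □q (the C4 axiom).
Suppose □□q→□q is valid. Take Rxy and set V(q)={w : xR²w}. Then □□q at x, so □q at x, so q at y, i.e. ∃z(Rxz∧Rzy).

□□q → □q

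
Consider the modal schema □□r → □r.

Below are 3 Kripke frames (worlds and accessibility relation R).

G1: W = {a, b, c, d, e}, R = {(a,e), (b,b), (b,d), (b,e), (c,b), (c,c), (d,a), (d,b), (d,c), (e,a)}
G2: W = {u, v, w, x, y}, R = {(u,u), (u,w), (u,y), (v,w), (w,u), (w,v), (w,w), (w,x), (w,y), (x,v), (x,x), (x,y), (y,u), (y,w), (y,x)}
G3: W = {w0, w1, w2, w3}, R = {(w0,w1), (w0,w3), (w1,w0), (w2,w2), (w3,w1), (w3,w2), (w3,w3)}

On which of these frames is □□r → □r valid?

This is the axiom for density; its first-order frame correspondent is ∀x ∀y (Rxy → ∃z (Rxz ∧ Rzy)).
G1: fails — Rea but no z with Rez and Rza.
G2: ✓.
G3: fails — Rw1w0 but no z with Rw1z and Rzw0.

G2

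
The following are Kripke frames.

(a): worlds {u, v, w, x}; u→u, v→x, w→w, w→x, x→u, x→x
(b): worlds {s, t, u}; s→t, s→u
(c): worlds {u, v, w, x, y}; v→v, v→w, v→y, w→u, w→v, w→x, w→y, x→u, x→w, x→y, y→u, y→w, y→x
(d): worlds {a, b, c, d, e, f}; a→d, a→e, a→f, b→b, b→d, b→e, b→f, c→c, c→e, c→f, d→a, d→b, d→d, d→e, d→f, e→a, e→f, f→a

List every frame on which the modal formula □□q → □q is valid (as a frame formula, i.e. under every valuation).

(a), (c)

The schema corresponds to density: ∀x ∀y (Rxy → ∃z (Rxz ∧ Rzy)).
(a): satisfies the condition.
(b): fails — Rsu but no z with Rsz and Rzu.
(c): satisfies the condition.
(d): fails — Rfa but no z with Rfz and Rza.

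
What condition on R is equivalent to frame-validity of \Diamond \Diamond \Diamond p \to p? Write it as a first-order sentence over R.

\forall x \forall y (x R^3 y \to \exists w (y = w \wedge x = w))

This is a Sahlqvist (Geach-type) schema ◇^3□^0p → □^0◇^0p.
Minimal-valuation argument: fix x; take any y with xR^3y and any z with xR^0z. Set V(p) to the set of worlds R-reachable from y in exactly 0 steps. Then □^0p holds at y, so the antecedent holds at x; validity forces ◇^0p at z, giving a w with zR^0w and yR^0w.
First-order correspondent: \forall x \forall y (x R^3 y \to \exists w (y = w \wedge x = w)).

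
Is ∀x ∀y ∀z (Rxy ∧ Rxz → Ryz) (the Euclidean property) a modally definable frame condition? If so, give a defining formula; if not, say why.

The condition is the Euclidean property. A defining modal formula is ◇r → □◇r.
Suppose ◇r→□◇r is valid. Take Rxy, Rxz and set V(r)={y}. Then ◇r at x, so □◇r at x, so ◇r at z, so some w with Rzw has r; w=y, i.e. Rzy. By symmetry of the argument, Ryz.

Yes — defined by ◇r → □◇r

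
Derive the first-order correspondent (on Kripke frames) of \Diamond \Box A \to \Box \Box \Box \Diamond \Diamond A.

This is a Sahlqvist (Geach-type) schema ◇^1□^1A → □^3◇^2A.
Minimal-valuation argument: fix x; take any y with xR^1y and any z with xR^3z. Set V(A) to the set of worlds R-reachable from y in exactly 1 step. Then □^1A holds at y, so the antecedent holds at x; validity forces ◇^2A at z, giving a w with zR^2w and yR^1w.
First-order correspondent: \forall x \forall y \forall z ((xRy \wedge x R^3 z) \to \exists w (yRw \wedge z R^2 w)).

\forall x \forall y \forall z ((xRy \wedge x R^3 z) \to \exists w (yRw \wedge z R^2 w))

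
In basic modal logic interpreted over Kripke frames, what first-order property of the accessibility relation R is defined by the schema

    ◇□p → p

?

symmetry: ∀x ∀y (Rxy → Ryx)

Replacing p by ¬p and contraposing gives the equivalent schema p → □◇p.
Suppose p→□◇p is valid. Take Rxy and set V(p)={x}. Then p at x, so □◇p at x, so ◇p at y, so some z with Ryz has p; z=x, i.e. Ryx.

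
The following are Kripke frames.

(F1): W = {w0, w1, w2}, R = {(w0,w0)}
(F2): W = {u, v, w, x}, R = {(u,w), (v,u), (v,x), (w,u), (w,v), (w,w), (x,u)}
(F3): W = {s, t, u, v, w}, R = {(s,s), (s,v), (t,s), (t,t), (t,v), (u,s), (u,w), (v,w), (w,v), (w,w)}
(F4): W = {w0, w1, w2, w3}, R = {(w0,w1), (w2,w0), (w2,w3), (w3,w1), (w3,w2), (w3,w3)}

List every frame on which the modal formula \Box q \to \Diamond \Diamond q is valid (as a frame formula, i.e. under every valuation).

(F3)

This is the axiom for a generalized confluence (Geach) condition; its first-order frame correspondent is \forall x \exists w (xRw \wedge x R^2 w).
(F1): fails — at w1 but no w with w1Rw and w1R²w.
(F2): fails — at x but no t with xRt and xR²t.
(F3): condition met.
(F4): fails — at w0 but no w with w0Rw and w0R²w.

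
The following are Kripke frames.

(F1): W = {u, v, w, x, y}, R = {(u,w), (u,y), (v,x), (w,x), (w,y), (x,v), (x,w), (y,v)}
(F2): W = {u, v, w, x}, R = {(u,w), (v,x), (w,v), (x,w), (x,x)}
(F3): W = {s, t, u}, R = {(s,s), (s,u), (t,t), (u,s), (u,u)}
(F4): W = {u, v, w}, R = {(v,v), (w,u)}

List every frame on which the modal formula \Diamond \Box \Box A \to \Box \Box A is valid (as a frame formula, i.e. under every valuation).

The schema corresponds to a generalized confluence (Geach) condition: \forall x \forall y \forall z ((xRy \wedge x R^2 z) \to \exists w (y R^2 w \wedge z = w)).
(F1): fails — uRw, uR²x but no t with wR²t and x=t.
(F2): fails — uRw, uR²v but no t with wR²t and v=t.
(F3): satisfies the condition.
(F4): satisfies the condition.
Valid on: (F3), (F4).

(F3), (F4)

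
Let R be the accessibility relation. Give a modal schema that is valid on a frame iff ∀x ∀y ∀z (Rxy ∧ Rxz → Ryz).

The condition is the Euclidean property. The 5 schema ◇r → □◇r defines it.
Suppose ◇r→□◇r is valid. Take Rxy, Rxz and set V(r)={y}. Then ◇r at x, so □◇r at x, so ◇r at z, so some w with Rzw has r; w=y, i.e. Rzy. By symmetry of the argument, Ryz.

◇r → □◇r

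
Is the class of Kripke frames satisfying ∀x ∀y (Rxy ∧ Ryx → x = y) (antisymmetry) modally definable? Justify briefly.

If a class were modally definable it would be closed under surjective bounded morphisms (Goldblatt–Thomason).
The 4-cycle (worlds s,t,u,v with s→t→u→v→s) is antisymmetric. Sending even-indexed worlds to • and odd-indexed worlds to ∘ is a surjective bounded morphism onto the two-world frame with •↔∘, which is not antisymmetric.
So no modal formula (or set of formulas) defines exactly the antisymmetric frames.

No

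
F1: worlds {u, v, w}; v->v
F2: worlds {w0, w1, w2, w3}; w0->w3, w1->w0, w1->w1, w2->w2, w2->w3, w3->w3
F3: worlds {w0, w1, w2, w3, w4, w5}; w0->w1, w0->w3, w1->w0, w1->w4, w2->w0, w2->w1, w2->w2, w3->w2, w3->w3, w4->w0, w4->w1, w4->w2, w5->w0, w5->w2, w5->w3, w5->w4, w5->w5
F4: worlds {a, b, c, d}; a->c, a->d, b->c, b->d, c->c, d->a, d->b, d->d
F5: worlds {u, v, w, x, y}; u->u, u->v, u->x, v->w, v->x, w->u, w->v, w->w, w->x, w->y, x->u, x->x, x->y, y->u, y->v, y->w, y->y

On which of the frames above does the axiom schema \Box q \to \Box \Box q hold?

F1

Frame correspondent (Sahlqvist): \forall x \forall y \forall z (Rxy \wedge Ryz \to Rxz) — i.e. transitivity.
F1: holds.
F2: fails — Rw1w0 and Rw0w3 but not Rw1w3.
F3: fails — Rw1w0 and Rw0w1 but not Rw1w1.
F4: fails — Rdb and Rbc but not Rdc.
F5: fails — Ruv and Rvw but not Ruw.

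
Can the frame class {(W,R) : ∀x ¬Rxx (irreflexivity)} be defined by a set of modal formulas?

Any modally definable frame class is closed under surjective bounded morphisms.
The 5-cycle (worlds 0,1,2,3,4 with 0→1→2→3→4→0) is irreflexive, and the map sending every world to a single reflexive point • is a surjective bounded morphism (forth: every edge maps to (•,•); back: every world has a successor). So any modal formula valid on the 5-cycle is also valid on the reflexive point, which is not irreflexive.
So no modal formula (or set of formulas) defines exactly the irreflexive frames.

No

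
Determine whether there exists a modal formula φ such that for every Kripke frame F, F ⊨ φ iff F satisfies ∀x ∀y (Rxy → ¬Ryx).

Not modally definable

Modal frame validity is preserved under surjective bounded morphisms.
The 4-cycle (worlds s,t,u,v with s→t→u→v→s) is asymmetric. Mapping every world to a single reflexive point • is a surjective bounded morphism, and the reflexive point is not asymmetric (R•• but asymmetry requires ¬R••).
So the class is not modally definable.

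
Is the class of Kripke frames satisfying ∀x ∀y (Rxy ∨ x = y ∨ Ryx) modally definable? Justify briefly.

No — not modally definable

Modal frame validity is preserved under disjoint unions.
Take 2 disjoint single-world reflexive frames: each is trivially connected, but their disjoint union has 2 worlds with no edge between distinct components, so it is not connected.
Hence connectedness of R is not modally definable.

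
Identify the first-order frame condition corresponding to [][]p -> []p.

density: forall x forall y (Rxy -> exists z (Rxz & Rzy))

Suppose □□p→□p is valid. Take Rxy and set V(p)={w : xR²w}. Then □□p at x, so □p at x, so p at y, i.e. ∃z(Rxz∧Rzy).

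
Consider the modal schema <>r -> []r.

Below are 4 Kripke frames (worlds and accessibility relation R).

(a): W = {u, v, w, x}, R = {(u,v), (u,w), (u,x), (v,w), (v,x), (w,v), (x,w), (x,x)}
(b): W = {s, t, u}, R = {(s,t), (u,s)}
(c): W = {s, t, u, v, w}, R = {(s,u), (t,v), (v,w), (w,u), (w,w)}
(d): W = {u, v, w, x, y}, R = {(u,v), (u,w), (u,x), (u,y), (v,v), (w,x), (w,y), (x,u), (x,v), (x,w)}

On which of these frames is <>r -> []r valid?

(b)

Frame correspondent (Sahlqvist): forall x forall y forall z (Rxy & Rxz -> y = z) — i.e. partial functionality.
(a): fails — u sees both v and w.
(b): ✓.
(c): fails — w sees both u and w.
(d): fails — u sees both v and w.
Valid on: (b).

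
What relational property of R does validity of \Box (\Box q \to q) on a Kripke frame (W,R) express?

shift-reflexivity

Suppose □(□q→q) is valid. Take Rxy and set V(q)={w : Ryw}. Then at y, □q holds; since □(□q→q) at x, □q→q at y, so q at y, i.e. Ryy.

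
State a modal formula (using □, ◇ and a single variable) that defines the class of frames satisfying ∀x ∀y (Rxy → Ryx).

r → □◇r

This is symmetry; the standard corresponding axiom is B: r → □◇r.
Suppose r→□◇r is valid. Take Rxy and set V(r)={x}. Then r at x, so □◇r at x, so ◇r at y, so some z with Ryz has r; z=x, i.e. Ryx.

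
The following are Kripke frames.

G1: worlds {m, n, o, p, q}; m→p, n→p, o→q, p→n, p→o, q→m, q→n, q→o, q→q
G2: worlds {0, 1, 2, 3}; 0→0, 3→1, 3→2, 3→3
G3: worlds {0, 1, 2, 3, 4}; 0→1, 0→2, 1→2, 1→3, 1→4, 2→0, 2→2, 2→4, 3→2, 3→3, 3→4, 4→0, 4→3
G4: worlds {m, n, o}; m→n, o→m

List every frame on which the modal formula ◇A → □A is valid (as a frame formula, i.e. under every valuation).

G4

This is the axiom for partial functionality; its first-order frame correspondent is ∀x ∀y ∀z (Rxy ∧ Rxz → y = z).
G1: fails — p sees both n and o.
G2: fails — 3 sees both 1 and 2.
G3: fails — 0 sees both 1 and 2.
G4: holds.
Valid on: G4.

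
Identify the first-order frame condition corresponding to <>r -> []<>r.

the Euclidean property

This schema is the 5 axiom.
It corresponds to the Euclidean property: forall x forall y forall z (Rxy & Rxz -> Ryz).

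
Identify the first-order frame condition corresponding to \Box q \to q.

reflexivity: \forall x Rxx

This is the T axiom.
Its frame correspondent is reflexivity — \forall x Rxx.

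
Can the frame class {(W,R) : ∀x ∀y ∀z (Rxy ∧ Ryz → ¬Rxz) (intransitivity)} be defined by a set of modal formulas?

If a class were modally definable it would be closed under surjective bounded morphisms (Goldblatt–Thomason).
The 3-cycle (worlds s,t,u with s→t→u→s) is intransitive. Mapping every world to a single reflexive point • is a surjective bounded morphism; the reflexive point is not intransitive (R••∧R•• but R••).
So the class is not modally definable.

Not definable by any modal formula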